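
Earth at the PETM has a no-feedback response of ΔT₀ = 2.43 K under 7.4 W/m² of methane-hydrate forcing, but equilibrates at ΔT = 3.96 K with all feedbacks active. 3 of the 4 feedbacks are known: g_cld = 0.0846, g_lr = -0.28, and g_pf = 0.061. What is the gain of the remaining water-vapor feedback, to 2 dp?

0.52

Amplification A = ΔT/ΔT₀ = 3.96/2.43 = 1.63.
Total gain g = 1 − 1/A = 1 − 1/1.63 = 0.3865.
Known gains sum to 0.0846 − 0.28 + 0.061 = -0.1344.
g_wv = 0.3865 + 0.1344 = 0.52.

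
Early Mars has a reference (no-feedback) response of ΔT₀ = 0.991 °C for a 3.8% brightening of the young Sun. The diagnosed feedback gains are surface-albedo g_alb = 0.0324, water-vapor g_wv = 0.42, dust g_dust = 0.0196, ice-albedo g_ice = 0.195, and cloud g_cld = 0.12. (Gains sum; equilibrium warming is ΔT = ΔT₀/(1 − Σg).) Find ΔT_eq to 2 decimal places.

Total gain g = 0.0324 + 0.42 + 0.0196 + 0.195 + 0.12 = 0.787.
Amplification A = 1/(1 − 0.787) = 4.695.
ΔT = 0.991 × 4.695 = 4.65 °C.

4.65 °C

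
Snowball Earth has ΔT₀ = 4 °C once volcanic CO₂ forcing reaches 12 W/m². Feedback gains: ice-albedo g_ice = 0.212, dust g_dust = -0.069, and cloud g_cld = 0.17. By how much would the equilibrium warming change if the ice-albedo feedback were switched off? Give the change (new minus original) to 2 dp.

Original: g = 0.313, ΔT = 4/(1−0.313) = 5.8224 °C.
Without ice-albedo: g' = 0.101, ΔT' = 4/(1−0.101) = 4.4494 °C.
Change = 4.4494 − 5.8224 = -1.37 °C.

-1.37 °C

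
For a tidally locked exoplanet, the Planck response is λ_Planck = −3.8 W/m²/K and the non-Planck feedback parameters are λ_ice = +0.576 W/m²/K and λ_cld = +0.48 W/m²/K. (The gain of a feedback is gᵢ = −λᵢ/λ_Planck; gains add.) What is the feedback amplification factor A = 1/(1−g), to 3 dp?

Convert to gains: g_ice = 0.576/3.8 = 0.1516; g_cld = 0.48/3.8 = 0.1263.
Total gain g = 0.2779.
A = 1/(1 − 0.2779) = 1.385.

1.385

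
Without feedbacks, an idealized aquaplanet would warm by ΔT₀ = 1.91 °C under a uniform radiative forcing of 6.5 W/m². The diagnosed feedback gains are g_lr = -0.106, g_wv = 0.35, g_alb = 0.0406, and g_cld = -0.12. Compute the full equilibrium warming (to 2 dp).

Total gain g = -0.106 + 0.35 + 0.0406 − 0.12 = 0.1646.
Amplification A = 1/(1 − 0.1646) = 1.197.
ΔT = 1.91 × 1.197 = 2.29 °C.

2.29 °C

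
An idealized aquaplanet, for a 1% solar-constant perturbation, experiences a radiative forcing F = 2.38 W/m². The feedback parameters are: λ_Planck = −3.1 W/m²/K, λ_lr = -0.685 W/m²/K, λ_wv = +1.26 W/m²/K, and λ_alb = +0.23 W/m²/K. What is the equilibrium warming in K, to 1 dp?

1.0 K

Net feedback parameter λ = (−3.1) + (-0.685) + (+1.26) + (+0.23) = -2.295 W/m²/K.
ΔT = −F/λ = −2.38/(-2.295) = 1.0 K.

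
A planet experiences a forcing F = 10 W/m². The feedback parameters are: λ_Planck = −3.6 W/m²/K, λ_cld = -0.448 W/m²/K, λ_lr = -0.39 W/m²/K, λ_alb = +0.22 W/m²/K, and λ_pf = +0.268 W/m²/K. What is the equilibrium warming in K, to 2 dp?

2.53 K

Net feedback parameter λ = (−3.6) + (-0.448) + (-0.39) + (+0.22) + (+0.268) = -3.95 W/m²/K.
ΔT = −F/λ = −10/(-3.95) = 2.53 K.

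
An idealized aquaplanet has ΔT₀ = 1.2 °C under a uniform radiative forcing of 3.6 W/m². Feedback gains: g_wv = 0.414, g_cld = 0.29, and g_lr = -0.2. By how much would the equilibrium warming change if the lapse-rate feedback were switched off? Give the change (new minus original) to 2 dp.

1.63 °C

Original: g = 0.504, ΔT = 1.2/(1−0.504) = 2.4194 °C.
Without lapse-rate: g' = 0.704, ΔT' = 1.2/(1−0.704) = 4.0541 °C.
Change = 4.0541 − 2.4194 = 1.63 °C.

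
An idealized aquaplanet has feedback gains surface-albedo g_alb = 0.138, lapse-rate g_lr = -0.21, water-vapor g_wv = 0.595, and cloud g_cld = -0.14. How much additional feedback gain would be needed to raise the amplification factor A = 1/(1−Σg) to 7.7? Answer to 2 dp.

0.49

Current total gain = 0.383.
Target gain for A = 7.7: g* = 1 − 1/7.7 = 0.8701.
Additional gain needed = 0.8701 − 0.383 = 0.49.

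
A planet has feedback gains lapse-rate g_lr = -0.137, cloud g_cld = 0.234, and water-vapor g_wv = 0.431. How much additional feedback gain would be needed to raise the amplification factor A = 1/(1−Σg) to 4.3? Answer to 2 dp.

Current total gain = 0.528.
Target gain for A = 4.3: g* = 1 − 1/4.3 = 0.7674.
Additional gain needed = 0.7674 − 0.528 = 0.24.

0.24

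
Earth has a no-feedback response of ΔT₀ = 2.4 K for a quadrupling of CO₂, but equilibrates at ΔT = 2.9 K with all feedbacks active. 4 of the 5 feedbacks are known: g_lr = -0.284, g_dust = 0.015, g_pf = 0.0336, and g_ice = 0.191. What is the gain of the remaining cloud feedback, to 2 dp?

Amplification A = ΔT/ΔT₀ = 2.9/2.4 = 1.208.
Total gain g = 1 − 1/A = 1 − 1/1.208 = 0.1722.
Known gains sum to -0.284 + 0.015 + 0.0336 + 0.191 = -0.0444.
g_cld = 0.1722 + 0.0444 = 0.22.

0.22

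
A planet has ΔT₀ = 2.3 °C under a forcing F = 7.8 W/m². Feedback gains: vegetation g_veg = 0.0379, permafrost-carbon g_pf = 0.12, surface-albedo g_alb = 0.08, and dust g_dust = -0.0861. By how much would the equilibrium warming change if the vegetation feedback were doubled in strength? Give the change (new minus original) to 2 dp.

0.13 °C

Original: g = 0.1518, ΔT = 2.3/(1−0.1518) = 2.7116 °C.
With doubled vegetation: g' = 0.1897, ΔT' = 2.3/(1−0.1897) = 2.8385 °C.
Change = 2.8385 − 2.7116 = 0.13 °C.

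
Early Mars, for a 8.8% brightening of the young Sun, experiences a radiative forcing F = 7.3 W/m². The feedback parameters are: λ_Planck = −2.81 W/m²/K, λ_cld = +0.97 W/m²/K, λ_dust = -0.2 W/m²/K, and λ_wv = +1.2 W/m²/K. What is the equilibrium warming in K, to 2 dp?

8.69 K

Net feedback parameter λ = (−2.81) + (+0.97) + (-0.2) + (+1.2) = -0.84 W/m²/K.
ΔT = −F/λ = −7.3/(-0.84) = 8.69 K.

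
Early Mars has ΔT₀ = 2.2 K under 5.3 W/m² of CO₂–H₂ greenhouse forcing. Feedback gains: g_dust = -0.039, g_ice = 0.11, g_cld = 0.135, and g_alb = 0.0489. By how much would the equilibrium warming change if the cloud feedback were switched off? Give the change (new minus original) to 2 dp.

Original: g = 0.2549, ΔT = 2.2/(1−0.2549) = 2.9526 K.
Without cloud: g' = 0.1199, ΔT' = 2.2/(1−0.1199) = 2.4997 K.
Change = 2.4997 − 2.9526 = -0.45 K.

-0.45 K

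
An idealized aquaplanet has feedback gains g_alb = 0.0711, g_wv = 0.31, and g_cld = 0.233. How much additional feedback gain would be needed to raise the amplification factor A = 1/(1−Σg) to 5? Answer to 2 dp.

Current total gain = 0.6141.
Target gain for A = 5: g* = 1 − 1/5 = 0.8.
Additional gain needed = 0.8 − 0.6141 = 0.19.

0.19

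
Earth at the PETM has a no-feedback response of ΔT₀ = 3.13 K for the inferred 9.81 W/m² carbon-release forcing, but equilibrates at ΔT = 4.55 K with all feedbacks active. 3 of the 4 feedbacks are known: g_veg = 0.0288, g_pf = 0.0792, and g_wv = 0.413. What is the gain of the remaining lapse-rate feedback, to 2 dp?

-0.21

Amplification A = ΔT/ΔT₀ = 4.55/3.13 = 1.454.
Total gain g = 1 − 1/A = 1 − 1/1.454 = 0.3122.
Known gains sum to 0.0288 + 0.0792 + 0.413 = 0.521.
g_lr = 0.3122 − 0.521 = -0.21.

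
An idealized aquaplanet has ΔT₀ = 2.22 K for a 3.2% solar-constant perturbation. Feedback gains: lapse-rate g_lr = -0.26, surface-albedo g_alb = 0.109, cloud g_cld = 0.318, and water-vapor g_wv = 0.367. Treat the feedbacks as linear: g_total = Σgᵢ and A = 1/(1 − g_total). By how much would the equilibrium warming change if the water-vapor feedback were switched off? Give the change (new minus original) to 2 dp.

Original: g = 0.534, ΔT = 2.22/(1−0.534) = 4.7639 K.
Without water-vapor: g' = 0.167, ΔT' = 2.22/(1−0.167) = 2.6651 K.
Change = 2.6651 − 4.7639 = -2.10 K.

-2.10 K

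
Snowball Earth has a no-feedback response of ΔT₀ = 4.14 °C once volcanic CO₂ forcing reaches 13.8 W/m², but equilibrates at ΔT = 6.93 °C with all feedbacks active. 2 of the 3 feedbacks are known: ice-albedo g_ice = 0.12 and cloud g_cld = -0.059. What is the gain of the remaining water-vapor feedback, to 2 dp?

Amplification A = ΔT/ΔT₀ = 6.93/4.14 = 1.674.
Total gain g = 1 − 1/A = 1 − 1/1.674 = 0.4026.
Known gains sum to 0.12 − 0.059 = 0.061.
g_wv = 0.4026 − 0.061 = 0.34.

0.34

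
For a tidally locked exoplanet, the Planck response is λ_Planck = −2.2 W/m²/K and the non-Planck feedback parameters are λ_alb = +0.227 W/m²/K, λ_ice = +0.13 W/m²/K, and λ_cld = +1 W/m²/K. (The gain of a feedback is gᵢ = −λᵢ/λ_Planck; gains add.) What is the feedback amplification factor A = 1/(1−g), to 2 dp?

2.61

Convert to gains: g_alb = 0.227/2.2 = 0.1032; g_ice = 0.13/2.2 = 0.05909; g_cld = 1/2.2 = 0.4545.
Total gain g = 0.61679.
A = 1/(1 − 0.61679) = 2.61.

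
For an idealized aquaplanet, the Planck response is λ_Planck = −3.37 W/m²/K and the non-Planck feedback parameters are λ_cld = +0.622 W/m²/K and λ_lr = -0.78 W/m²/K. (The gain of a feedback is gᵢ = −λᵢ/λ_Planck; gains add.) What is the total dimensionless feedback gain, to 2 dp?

Convert to gains: g_cld = 0.622/3.37 = 0.1846; g_lr = -0.78/3.37 = -0.2315.
Total gain g = -0.0469.

-0.05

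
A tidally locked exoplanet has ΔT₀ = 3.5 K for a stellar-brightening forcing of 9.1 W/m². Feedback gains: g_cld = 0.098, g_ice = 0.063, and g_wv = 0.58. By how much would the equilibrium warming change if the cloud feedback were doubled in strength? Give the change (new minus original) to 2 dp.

Original: g = 0.741, ΔT = 3.5/(1−0.741) = 13.5135 K.
With doubled cloud: g' = 0.839, ΔT' = 3.5/(1−0.839) = 21.7391 K.
Change = 21.7391 − 13.5135 = 8.23 K.

8.23 K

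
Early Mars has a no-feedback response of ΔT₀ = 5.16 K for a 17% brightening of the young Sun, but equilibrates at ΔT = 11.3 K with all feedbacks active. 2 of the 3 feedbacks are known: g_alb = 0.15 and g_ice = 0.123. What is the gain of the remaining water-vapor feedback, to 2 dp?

Amplification A = ΔT/ΔT₀ = 11.3/5.16 = 2.19.
Total gain g = 1 − 1/A = 1 − 1/2.19 = 0.5434.
Known gains sum to 0.15 + 0.123 = 0.273.
g_wv = 0.5434 − 0.273 = 0.27.

0.27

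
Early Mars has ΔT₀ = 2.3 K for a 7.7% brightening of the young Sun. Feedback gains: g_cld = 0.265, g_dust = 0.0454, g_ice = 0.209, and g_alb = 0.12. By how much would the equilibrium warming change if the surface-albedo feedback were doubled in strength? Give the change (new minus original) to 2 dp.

3.18 K

Original: g = 0.6394, ΔT = 2.3/(1−0.6394) = 6.3783 K.
With doubled surface-albedo: g' = 0.7594, ΔT' = 2.3/(1−0.7594) = 9.5594 K.
Change = 9.5594 − 6.3783 = 3.18 K.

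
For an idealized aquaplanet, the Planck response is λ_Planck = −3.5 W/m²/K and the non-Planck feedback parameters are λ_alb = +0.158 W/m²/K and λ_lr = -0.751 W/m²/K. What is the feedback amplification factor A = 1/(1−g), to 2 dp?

0.86

Convert to gains: g_alb = 0.158/3.5 = 0.04514; g_lr = -0.751/3.5 = -0.2146.
Total gain g = -0.16946.
A = 1/(1 + 0.16946) = 0.86.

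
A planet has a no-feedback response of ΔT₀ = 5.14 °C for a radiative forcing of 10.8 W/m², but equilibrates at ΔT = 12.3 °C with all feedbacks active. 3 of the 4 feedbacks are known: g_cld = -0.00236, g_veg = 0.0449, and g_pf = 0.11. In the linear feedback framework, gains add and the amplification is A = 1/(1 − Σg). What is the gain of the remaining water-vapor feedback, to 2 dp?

Amplification A = ΔT/ΔT₀ = 12.3/5.14 = 2.393.
Total gain g = 1 − 1/A = 1 − 1/2.393 = 0.5821.
Known gains sum to -0.00236 + 0.0449 + 0.11 = 0.15254.
g_wv = 0.5821 − 0.15254 = 0.43.

0.43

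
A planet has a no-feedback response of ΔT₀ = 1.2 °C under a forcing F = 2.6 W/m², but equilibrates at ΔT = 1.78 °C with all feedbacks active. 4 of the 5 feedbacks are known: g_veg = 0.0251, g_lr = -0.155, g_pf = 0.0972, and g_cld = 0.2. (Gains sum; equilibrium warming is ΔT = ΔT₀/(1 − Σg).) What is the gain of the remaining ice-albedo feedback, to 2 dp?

0.16

Amplification A = ΔT/ΔT₀ = 1.78/1.2 = 1.483.
Total gain g = 1 − 1/A = 1 − 1/1.483 = 0.3257.
Known gains sum to 0.0251 − 0.155 + 0.0972 + 0.2 = 0.1673.
g_ice = 0.3257 − 0.1673 = 0.16.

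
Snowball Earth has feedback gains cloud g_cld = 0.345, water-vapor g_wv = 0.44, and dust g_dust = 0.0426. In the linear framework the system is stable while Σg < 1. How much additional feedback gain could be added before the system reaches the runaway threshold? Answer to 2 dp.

0.17

Current total gain = 0.345 + 0.44 + 0.0426 = 0.8276.
Margin to runaway = 1 − 0.8276 = 0.17.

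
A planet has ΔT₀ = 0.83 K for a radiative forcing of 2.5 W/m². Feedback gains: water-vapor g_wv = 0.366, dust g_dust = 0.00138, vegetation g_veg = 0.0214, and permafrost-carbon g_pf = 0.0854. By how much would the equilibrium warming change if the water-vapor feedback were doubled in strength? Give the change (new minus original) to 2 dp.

Original: g = 0.47418, ΔT = 0.83/(1−0.47418) = 1.5785 K.
With doubled water-vapor: g' = 0.84018, ΔT' = 0.83/(1−0.84018) = 5.1933 K.
Change = 5.1933 − 1.5785 = 3.61 K.

3.61 K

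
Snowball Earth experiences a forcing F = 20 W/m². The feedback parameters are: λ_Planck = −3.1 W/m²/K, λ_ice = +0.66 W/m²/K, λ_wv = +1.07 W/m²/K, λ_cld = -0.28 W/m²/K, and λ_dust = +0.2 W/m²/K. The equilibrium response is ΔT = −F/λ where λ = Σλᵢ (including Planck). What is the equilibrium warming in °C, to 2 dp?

13.79 °C

Net feedback parameter λ = (−3.1) + (+0.66) + (+1.07) + (-0.28) + (+0.2) = -1.45 W/m²/K.
ΔT = −F/λ = −20/(-1.45) = 13.79 °C.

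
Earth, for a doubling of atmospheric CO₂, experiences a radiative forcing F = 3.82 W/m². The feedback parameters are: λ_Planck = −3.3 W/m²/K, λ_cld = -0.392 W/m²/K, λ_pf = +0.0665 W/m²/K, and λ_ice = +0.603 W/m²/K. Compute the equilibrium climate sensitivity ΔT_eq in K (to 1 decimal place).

1.3 K

Net feedback parameter λ = (−3.3) + (-0.392) + (+0.0665) + (+0.603) = -3.0225 W/m²/K.
ΔT = −F/λ = −3.82/(-3.0225) = 1.3 K.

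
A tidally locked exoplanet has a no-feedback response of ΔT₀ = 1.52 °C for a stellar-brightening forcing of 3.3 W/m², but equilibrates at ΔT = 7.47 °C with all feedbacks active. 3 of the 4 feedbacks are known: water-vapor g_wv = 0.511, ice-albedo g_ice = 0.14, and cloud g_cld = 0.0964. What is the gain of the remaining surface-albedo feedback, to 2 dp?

0.05

Amplification A = ΔT/ΔT₀ = 7.47/1.52 = 4.914.
Total gain g = 1 − 1/A = 1 − 1/4.914 = 0.7965.
Known gains sum to 0.511 + 0.14 + 0.0964 = 0.7474.
g_alb = 0.7965 − 0.7474 = 0.05.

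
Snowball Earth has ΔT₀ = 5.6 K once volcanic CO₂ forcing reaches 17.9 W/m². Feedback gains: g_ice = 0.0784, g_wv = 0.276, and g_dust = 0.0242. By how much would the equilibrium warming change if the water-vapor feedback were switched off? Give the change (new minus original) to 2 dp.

-2.77 K

Original: g = 0.3786, ΔT = 5.6/(1−0.3786) = 9.0119 K.
Without water-vapor: g' = 0.1026, ΔT' = 5.6/(1−0.1026) = 6.2402 K.
Change = 6.2402 − 9.0119 = -2.77 K.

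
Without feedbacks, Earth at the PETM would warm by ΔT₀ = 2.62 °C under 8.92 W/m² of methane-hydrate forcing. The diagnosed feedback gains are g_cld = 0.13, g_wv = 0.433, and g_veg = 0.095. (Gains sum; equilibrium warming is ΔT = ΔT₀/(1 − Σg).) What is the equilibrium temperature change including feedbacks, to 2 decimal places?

7.66 °C

Total gain g = 0.13 + 0.433 + 0.095 = 0.658.
Amplification A = 1/(1 − 0.658) = 2.924.
ΔT = 2.62 × 2.924 = 7.66 °C.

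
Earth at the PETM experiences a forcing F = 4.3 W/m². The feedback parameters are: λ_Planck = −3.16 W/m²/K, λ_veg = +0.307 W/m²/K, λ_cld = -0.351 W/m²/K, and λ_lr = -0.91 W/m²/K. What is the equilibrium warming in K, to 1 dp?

Net feedback parameter λ = (−3.16) + (+0.307) + (-0.351) + (-0.91) = -4.114 W/m²/K.
ΔT = −F/λ = −4.3/(-4.114) = 1.0 K.

1.0 K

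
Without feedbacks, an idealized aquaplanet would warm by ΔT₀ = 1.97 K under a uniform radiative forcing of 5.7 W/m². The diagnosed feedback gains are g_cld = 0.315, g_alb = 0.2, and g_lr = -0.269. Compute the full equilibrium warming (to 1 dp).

2.6 K

Total gain g = 0.315 + 0.2 − 0.269 = 0.246.
Amplification A = 1/(1 − 0.246) = 1.326.
ΔT = 1.97 × 1.326 = 2.6 K.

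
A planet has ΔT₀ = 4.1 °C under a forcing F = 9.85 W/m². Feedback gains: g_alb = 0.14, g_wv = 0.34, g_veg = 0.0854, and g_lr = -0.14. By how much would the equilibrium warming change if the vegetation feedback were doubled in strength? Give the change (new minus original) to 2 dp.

Original: g = 0.4254, ΔT = 4.1/(1−0.4254) = 7.1354 °C.
With doubled vegetation: g' = 0.5108, ΔT' = 4.1/(1−0.5108) = 8.3810 °C.
Change = 8.3810 − 7.1354 = 1.25 °C.

1.25 °C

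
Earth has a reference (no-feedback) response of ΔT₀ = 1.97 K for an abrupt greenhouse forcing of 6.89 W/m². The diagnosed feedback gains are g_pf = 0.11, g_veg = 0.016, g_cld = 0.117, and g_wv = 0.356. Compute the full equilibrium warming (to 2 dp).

Total gain g = 0.11 + 0.016 + 0.117 + 0.356 = 0.599.
Amplification A = 1/(1 − 0.599) = 2.494.
ΔT = 1.97 × 2.494 = 4.91 K.

4.91 K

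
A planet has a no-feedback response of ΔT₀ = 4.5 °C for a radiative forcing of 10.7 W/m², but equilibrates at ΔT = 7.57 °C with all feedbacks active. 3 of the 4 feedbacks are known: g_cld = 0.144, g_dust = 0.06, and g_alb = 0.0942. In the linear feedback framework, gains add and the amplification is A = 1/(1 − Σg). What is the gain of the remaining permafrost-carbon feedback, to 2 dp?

0.11

Amplification A = ΔT/ΔT₀ = 7.57/4.5 = 1.682.
Total gain g = 1 − 1/A = 1 − 1/1.682 = 0.4055.
Known gains sum to 0.144 + 0.06 + 0.0942 = 0.2982.
g_pf = 0.4055 − 0.2982 = 0.11.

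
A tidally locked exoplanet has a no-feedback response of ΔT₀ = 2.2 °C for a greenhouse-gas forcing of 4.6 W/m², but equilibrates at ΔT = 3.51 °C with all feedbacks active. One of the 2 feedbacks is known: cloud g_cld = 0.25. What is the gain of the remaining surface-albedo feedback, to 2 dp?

Amplification A = ΔT/ΔT₀ = 3.51/2.2 = 1.595.
Total gain g = 1 − 1/A = 1 − 1/1.595 = 0.373.
The known gain is 0.25.
g_alb = 0.373 − 0.25 = 0.12.

0.12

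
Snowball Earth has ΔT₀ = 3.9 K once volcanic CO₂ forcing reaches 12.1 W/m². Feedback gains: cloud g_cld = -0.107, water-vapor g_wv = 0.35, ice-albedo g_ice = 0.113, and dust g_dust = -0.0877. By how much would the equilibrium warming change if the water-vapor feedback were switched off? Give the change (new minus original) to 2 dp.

-1.72 K

Original: g = 0.2683, ΔT = 3.9/(1−0.2683) = 5.3301 K.
Without water-vapor: g' = -0.0817, ΔT' = 3.9/(1+0.0817) = 3.6054 K.
Change = 3.6054 − 5.3301 = -1.72 K.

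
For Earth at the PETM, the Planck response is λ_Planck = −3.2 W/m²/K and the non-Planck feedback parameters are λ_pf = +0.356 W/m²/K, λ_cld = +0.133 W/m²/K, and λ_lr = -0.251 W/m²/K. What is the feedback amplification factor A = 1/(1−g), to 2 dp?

1.08

Convert to gains: g_pf = 0.356/3.2 = 0.1112; g_cld = 0.133/3.2 = 0.04156; g_lr = -0.251/3.2 = -0.07844.
Total gain g = 0.07432.
A = 1/(1 − 0.07432) = 1.08.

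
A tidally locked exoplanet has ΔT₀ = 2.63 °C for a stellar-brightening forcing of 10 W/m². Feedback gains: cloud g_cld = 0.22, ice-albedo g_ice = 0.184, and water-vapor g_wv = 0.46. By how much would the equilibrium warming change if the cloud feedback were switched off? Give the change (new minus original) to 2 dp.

Original: g = 0.864, ΔT = 2.63/(1−0.864) = 19.3382 °C.
Without cloud: g' = 0.644, ΔT' = 2.63/(1−0.644) = 7.3876 °C.
Change = 7.3876 − 19.3382 = -11.95 °C.

-11.95 °C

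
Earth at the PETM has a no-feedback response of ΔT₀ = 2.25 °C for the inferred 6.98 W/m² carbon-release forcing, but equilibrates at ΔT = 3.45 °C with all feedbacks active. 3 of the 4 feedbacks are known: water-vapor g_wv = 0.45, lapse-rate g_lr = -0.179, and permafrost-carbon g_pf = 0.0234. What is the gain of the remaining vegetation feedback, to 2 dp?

Amplification A = ΔT/ΔT₀ = 3.45/2.25 = 1.533.
Total gain g = 1 − 1/A = 1 − 1/1.533 = 0.3477.
Known gains sum to 0.45 − 0.179 + 0.0234 = 0.2944.
g_veg = 0.3477 − 0.2944 = 0.05.

0.05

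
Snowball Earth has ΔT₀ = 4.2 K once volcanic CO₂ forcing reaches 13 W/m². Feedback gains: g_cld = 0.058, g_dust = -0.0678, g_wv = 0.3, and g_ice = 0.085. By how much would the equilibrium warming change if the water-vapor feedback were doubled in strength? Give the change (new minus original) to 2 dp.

6.21 K

Original: g = 0.3752, ΔT = 4.2/(1−0.3752) = 6.7222 K.
With doubled water-vapor: g' = 0.6752, ΔT' = 4.2/(1−0.6752) = 12.9310 K.
Change = 12.9310 − 6.7222 = 6.21 K.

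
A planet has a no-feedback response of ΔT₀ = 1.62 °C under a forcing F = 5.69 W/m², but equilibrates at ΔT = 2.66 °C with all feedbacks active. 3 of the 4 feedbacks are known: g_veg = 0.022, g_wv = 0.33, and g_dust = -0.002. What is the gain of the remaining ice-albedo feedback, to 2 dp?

0.04

Amplification A = ΔT/ΔT₀ = 2.66/1.62 = 1.642.
Total gain g = 1 − 1/A = 1 − 1/1.642 = 0.391.
Known gains sum to 0.022 + 0.33 − 0.002 = 0.35.
g_ice = 0.391 − 0.35 = 0.04.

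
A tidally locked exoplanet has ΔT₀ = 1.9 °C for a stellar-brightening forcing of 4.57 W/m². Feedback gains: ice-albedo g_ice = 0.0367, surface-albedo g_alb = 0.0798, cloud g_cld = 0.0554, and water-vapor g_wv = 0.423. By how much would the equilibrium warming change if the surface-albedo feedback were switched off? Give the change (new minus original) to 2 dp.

Original: g = 0.5949, ΔT = 1.9/(1−0.5949) = 4.6902 °C.
Without surface-albedo: g' = 0.5151, ΔT' = 1.9/(1−0.5151) = 3.9183 °C.
Change = 3.9183 − 4.6902 = -0.77 °C.

-0.77 °C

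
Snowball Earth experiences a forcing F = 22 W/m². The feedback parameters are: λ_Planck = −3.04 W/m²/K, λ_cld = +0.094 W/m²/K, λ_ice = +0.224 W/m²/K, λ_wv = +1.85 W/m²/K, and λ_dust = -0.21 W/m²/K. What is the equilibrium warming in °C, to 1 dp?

Net feedback parameter λ = (−3.04) + (+0.094) + (+0.224) + (+1.85) + (-0.21) = -1.082 W/m²/K.
ΔT = −F/λ = −22/(-1.082) = 20.3 °C.

20.3 °C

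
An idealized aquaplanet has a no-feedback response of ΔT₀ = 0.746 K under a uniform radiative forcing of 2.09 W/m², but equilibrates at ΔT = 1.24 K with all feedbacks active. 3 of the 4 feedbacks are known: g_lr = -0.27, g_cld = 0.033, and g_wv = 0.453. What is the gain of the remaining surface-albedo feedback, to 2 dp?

Amplification A = ΔT/ΔT₀ = 1.24/0.746 = 1.662.
Total gain g = 1 − 1/A = 1 − 1/1.662 = 0.3983.
Known gains sum to -0.27 + 0.033 + 0.453 = 0.216.
g_alb = 0.3983 − 0.216 = 0.18.

0.18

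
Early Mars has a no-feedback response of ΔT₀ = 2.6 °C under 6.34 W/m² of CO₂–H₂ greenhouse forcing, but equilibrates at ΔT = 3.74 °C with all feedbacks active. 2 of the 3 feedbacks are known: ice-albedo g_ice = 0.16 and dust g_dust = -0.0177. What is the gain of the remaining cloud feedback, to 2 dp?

Amplification A = ΔT/ΔT₀ = 3.74/2.6 = 1.438.
Total gain g = 1 − 1/A = 1 − 1/1.438 = 0.3046.
Known gains sum to 0.16 − 0.0177 = 0.1423.
g_cld = 0.3046 − 0.1423 = 0.16.

0.16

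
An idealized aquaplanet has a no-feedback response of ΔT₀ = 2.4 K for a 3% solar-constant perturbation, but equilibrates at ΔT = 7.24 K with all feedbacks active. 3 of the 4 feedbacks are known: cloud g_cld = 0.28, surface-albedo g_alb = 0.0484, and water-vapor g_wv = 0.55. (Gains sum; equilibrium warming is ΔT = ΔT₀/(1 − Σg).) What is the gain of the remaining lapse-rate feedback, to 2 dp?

Amplification A = ΔT/ΔT₀ = 7.24/2.4 = 3.017.
Total gain g = 1 − 1/A = 1 − 1/3.017 = 0.6685.
Known gains sum to 0.28 + 0.0484 + 0.55 = 0.8784.
g_lr = 0.6685 − 0.8784 = -0.21.

-0.21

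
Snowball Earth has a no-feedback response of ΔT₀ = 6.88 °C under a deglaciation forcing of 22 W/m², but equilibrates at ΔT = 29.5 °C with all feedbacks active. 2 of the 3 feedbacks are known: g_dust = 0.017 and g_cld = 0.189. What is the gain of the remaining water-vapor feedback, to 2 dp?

0.56

Amplification A = ΔT/ΔT₀ = 29.5/6.88 = 4.288.
Total gain g = 1 − 1/A = 1 − 1/4.288 = 0.7668.
Known gains sum to 0.017 + 0.189 = 0.206.
g_wv = 0.7668 − 0.206 = 0.56.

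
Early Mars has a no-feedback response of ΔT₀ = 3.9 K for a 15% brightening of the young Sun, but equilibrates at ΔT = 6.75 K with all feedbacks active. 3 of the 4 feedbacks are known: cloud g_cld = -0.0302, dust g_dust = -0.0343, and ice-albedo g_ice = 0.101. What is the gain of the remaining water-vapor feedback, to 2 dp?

0.39

Amplification A = ΔT/ΔT₀ = 6.75/3.9 = 1.731.
Total gain g = 1 − 1/A = 1 − 1/1.731 = 0.4223.
Known gains sum to -0.0302 − 0.0343 + 0.101 = 0.0365.
g_wv = 0.4223 − 0.0365 = 0.39.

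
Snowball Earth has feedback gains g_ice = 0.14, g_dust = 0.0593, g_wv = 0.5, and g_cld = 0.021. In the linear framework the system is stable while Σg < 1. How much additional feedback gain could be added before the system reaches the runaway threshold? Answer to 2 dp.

Current total gain = 0.14 + 0.0593 + 0.5 + 0.021 = 0.7203.
Margin to runaway = 1 − 0.7203 = 0.28.

0.28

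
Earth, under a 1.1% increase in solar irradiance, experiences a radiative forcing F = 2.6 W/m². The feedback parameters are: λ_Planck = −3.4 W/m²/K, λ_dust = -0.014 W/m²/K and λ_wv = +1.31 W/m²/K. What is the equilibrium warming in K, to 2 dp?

1.24 K

Net feedback parameter λ = (−3.4) + (-0.014) + (+1.31) = -2.104 W/m²/K.
ΔT = −F/λ = −2.6/(-2.104) = 1.24 K.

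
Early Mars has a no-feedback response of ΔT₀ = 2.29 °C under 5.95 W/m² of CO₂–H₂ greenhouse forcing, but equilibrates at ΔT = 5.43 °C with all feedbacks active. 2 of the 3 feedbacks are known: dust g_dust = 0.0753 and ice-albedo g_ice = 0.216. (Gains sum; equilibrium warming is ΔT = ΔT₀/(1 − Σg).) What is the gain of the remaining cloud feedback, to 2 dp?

Amplification A = ΔT/ΔT₀ = 5.43/2.29 = 2.371.
Total gain g = 1 − 1/A = 1 − 1/2.371 = 0.5782.
Known gains sum to 0.0753 + 0.216 = 0.2913.
g_cld = 0.5782 − 0.2913 = 0.29.

0.29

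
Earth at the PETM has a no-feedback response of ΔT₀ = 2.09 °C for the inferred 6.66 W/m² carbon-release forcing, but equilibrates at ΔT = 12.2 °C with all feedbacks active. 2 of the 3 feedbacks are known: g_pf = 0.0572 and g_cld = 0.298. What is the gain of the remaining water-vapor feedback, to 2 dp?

Amplification A = ΔT/ΔT₀ = 12.2/2.09 = 5.837.
Total gain g = 1 − 1/A = 1 − 1/5.837 = 0.8287.
Known gains sum to 0.0572 + 0.298 = 0.3552.
g_wv = 0.8287 − 0.3552 = 0.47.

0.47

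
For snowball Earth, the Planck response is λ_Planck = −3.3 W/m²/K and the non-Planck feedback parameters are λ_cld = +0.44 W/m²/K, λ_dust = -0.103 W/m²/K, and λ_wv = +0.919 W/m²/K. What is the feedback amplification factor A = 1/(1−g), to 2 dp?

1.61

Convert to gains: g_cld = 0.44/3.3 = 0.1333; g_dust = -0.103/3.3 = -0.03121; g_wv = 0.919/3.3 = 0.2785.
Total gain g = 0.38059.
A = 1/(1 − 0.38059) = 1.61.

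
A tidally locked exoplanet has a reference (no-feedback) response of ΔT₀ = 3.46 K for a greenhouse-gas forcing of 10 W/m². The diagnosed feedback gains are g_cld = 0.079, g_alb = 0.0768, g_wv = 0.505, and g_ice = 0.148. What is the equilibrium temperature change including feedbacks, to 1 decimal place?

Total gain g = 0.079 + 0.0768 + 0.505 + 0.148 = 0.8088.
Amplification A = 1/(1 − 0.8088) = 5.23.
ΔT = 3.46 × 5.23 = 18.1 K.

18.1 K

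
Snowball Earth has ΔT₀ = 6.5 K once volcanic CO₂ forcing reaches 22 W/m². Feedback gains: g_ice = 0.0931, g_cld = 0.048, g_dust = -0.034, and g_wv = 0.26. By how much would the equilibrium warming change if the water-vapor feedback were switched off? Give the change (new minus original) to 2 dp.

-2.99 K

Original: g = 0.3671, ΔT = 6.5/(1−0.3671) = 10.2702 K.
Without water-vapor: g' = 0.1071, ΔT' = 6.5/(1−0.1071) = 7.2797 K.
Change = 7.2797 − 10.2702 = -2.99 K.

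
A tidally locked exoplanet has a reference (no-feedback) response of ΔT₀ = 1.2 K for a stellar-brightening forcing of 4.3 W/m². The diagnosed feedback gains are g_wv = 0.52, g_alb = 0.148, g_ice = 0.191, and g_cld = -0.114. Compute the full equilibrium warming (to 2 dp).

Total gain g = 0.52 + 0.148 + 0.191 − 0.114 = 0.745.
Amplification A = 1/(1 − 0.745) = 3.922.
ΔT = 1.2 × 3.922 = 4.71 K.

4.71 K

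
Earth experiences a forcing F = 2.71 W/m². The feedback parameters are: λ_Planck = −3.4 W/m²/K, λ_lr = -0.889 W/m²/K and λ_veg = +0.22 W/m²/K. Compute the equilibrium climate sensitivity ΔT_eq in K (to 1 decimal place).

Net feedback parameter λ = (−3.4) + (-0.889) + (+0.22) = -4.069 W/m²/K.
ΔT = −F/λ = −2.71/(-4.069) = 0.7 K.

0.7 K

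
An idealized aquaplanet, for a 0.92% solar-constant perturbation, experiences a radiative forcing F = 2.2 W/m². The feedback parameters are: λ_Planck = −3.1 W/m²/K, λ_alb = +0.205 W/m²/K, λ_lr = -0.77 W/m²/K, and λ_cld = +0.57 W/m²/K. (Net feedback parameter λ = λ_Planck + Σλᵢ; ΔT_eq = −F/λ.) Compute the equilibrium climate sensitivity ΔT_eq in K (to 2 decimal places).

Net feedback parameter λ = (−3.1) + (+0.205) + (-0.77) + (+0.57) = -3.095 W/m²/K.
ΔT = −F/λ = −2.2/(-3.095) = 0.71 K.

0.71 K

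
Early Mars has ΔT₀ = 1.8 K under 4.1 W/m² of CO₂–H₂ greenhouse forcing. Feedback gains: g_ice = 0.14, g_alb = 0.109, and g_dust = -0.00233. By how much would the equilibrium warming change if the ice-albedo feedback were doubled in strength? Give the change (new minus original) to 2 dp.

Original: g = 0.24667, ΔT = 1.8/(1−0.24667) = 2.3894 K.
With doubled ice-albedo: g' = 0.38667, ΔT' = 1.8/(1−0.38667) = 2.9348 K.
Change = 2.9348 − 2.3894 = 0.55 K.

0.55 K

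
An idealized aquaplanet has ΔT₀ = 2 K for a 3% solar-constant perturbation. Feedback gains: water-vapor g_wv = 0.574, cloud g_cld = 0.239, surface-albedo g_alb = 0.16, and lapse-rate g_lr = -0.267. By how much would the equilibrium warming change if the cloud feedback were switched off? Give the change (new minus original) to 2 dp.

-3.05 K

Original: g = 0.706, ΔT = 2/(1−0.706) = 6.8027 K.
Without cloud: g' = 0.467, ΔT' = 2/(1−0.467) = 3.7523 K.
Change = 3.7523 − 6.8027 = -3.05 K.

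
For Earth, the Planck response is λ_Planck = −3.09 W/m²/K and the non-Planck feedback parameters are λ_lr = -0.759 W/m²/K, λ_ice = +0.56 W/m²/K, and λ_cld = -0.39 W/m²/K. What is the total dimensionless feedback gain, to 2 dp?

Convert to gains: g_lr = -0.759/3.09 = -0.2456; g_ice = 0.56/3.09 = 0.1812; g_cld = -0.39/3.09 = -0.1262.
Total gain g = -0.1906.

-0.19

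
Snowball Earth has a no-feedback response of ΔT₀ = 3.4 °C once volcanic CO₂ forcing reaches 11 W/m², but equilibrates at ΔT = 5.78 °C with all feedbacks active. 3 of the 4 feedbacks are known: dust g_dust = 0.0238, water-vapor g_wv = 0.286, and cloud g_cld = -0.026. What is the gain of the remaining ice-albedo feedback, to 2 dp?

Amplification A = ΔT/ΔT₀ = 5.78/3.4 = 1.7.
Total gain g = 1 − 1/A = 1 − 1/1.7 = 0.4118.
Known gains sum to 0.0238 + 0.286 − 0.026 = 0.2838.
g_ice = 0.4118 − 0.2838 = 0.13.

0.13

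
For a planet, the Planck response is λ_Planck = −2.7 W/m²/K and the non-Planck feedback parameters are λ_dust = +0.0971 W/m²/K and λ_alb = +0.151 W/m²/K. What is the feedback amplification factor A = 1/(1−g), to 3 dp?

Convert to gains: g_dust = 0.0971/2.7 = 0.03596; g_alb = 0.151/2.7 = 0.05593.
Total gain g = 0.09189.
A = 1/(1 − 0.09189) = 1.101.

1.101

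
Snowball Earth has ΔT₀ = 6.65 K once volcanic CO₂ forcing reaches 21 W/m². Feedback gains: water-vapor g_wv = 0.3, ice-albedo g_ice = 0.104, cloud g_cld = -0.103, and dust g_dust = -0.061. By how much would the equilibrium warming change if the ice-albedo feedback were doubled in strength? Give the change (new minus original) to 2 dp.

1.39 K

Original: g = 0.24, ΔT = 6.65/(1−0.24) = 8.7500 K.
With doubled ice-albedo: g' = 0.344, ΔT' = 6.65/(1−0.344) = 10.1372 K.
Change = 10.1372 − 8.7500 = 1.39 K.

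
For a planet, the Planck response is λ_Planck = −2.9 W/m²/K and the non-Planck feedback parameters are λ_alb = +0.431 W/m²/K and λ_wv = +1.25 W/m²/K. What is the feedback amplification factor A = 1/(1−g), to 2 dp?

2.38

Convert to gains: g_alb = 0.431/2.9 = 0.1486; g_wv = 1.25/2.9 = 0.431.
Total gain g = 0.5796.
A = 1/(1 − 0.5796) = 2.38.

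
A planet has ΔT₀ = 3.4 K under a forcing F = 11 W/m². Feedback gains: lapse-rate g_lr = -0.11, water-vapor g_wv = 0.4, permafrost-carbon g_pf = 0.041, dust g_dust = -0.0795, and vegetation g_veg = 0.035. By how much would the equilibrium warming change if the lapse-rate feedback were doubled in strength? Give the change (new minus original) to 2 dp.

Original: g = 0.2865, ΔT = 3.4/(1−0.2865) = 4.7652 K.
With doubled lapse-rate: g' = 0.1765, ΔT' = 3.4/(1−0.1765) = 4.1287 K.
Change = 4.1287 − 4.7652 = -0.64 K.

-0.64 K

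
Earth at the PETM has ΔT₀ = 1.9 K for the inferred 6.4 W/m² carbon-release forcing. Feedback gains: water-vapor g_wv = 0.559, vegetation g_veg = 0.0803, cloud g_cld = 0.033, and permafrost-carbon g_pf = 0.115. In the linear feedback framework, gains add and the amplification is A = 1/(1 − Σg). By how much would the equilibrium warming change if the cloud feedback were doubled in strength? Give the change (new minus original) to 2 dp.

1.64 K

Original: g = 0.7873, ΔT = 1.9/(1−0.7873) = 8.9328 K.
With doubled cloud: g' = 0.8203, ΔT' = 1.9/(1−0.8203) = 10.5732 K.
Change = 10.5732 − 8.9328 = 1.64 K.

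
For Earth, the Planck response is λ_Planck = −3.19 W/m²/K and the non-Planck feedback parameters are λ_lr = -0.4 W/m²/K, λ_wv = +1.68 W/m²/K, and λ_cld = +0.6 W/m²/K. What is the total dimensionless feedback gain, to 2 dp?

Convert to gains: g_lr = -0.4/3.19 = -0.1254; g_wv = 1.68/3.19 = 0.5266; g_cld = 0.6/3.19 = 0.1881.
Total gain g = 0.5893.

0.59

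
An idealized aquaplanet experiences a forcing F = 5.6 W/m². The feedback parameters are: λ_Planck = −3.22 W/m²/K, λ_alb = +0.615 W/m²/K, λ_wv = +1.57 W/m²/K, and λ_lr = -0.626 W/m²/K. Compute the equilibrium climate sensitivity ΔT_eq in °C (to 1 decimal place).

Net feedback parameter λ = (−3.22) + (+0.615) + (+1.57) + (-0.626) = -1.661 W/m²/K.
ΔT = −F/λ = −5.6/(-1.661) = 3.4 °C.

3.4 °C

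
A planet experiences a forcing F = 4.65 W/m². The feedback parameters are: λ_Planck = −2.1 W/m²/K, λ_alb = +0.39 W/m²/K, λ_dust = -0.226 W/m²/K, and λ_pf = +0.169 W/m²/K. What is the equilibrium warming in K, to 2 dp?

2.63 K

Net feedback parameter λ = (−2.1) + (+0.39) + (-0.226) + (+0.169) = -1.767 W/m²/K.
ΔT = −F/λ = −4.65/(-1.767) = 2.63 K.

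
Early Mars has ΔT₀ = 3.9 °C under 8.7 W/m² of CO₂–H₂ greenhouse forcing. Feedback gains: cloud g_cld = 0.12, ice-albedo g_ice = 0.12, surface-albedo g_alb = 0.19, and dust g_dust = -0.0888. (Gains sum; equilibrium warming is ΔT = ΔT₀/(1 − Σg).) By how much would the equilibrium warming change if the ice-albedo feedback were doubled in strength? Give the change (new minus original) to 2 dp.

1.32 °C

Original: g = 0.3412, ΔT = 3.9/(1−0.3412) = 5.9199 °C.
With doubled ice-albedo: g' = 0.4612, ΔT' = 3.9/(1−0.4612) = 7.2383 °C.
Change = 7.2383 − 5.9199 = 1.32 °C.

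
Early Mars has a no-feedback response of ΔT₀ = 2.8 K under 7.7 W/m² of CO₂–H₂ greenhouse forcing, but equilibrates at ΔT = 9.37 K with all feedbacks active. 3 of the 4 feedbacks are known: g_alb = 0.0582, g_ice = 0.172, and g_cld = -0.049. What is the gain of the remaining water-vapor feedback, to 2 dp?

0.52

Amplification A = ΔT/ΔT₀ = 9.37/2.8 = 3.346.
Total gain g = 1 − 1/A = 1 − 1/3.346 = 0.7011.
Known gains sum to 0.0582 + 0.172 − 0.049 = 0.1812.
g_wv = 0.7011 − 0.1812 = 0.52.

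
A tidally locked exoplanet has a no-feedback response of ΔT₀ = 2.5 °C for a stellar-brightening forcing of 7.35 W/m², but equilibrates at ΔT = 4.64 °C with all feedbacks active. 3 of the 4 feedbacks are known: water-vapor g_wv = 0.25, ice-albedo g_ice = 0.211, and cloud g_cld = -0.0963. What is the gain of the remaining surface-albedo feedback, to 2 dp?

0.10

Amplification A = ΔT/ΔT₀ = 4.64/2.5 = 1.856.
Total gain g = 1 − 1/A = 1 − 1/1.856 = 0.4612.
Known gains sum to 0.25 + 0.211 − 0.0963 = 0.3647.
g_alb = 0.4612 − 0.3647 = 0.10.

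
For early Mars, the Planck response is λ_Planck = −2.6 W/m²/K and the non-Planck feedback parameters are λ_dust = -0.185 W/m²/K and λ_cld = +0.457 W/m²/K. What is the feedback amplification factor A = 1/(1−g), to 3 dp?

1.117

Convert to gains: g_dust = -0.185/2.6 = -0.07115; g_cld = 0.457/2.6 = 0.1758.
Total gain g = 0.10465.
A = 1/(1 − 0.10465) = 1.117.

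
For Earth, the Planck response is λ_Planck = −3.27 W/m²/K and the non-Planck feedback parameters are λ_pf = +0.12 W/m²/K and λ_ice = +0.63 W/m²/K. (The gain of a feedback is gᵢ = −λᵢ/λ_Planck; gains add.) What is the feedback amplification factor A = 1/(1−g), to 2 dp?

1.30

Convert to gains: g_pf = 0.12/3.27 = 0.0367; g_ice = 0.63/3.27 = 0.1927.
Total gain g = 0.2294.
A = 1/(1 − 0.2294) = 1.30.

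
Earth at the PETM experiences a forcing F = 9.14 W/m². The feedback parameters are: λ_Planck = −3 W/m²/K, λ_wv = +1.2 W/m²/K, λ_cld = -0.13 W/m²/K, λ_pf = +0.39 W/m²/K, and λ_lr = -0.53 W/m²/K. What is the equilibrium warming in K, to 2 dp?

4.42 K

Net feedback parameter λ = (−3) + (+1.2) + (-0.13) + (+0.39) + (-0.53) = -2.07 W/m²/K.
ΔT = −F/λ = −9.14/(-2.07) = 4.42 K.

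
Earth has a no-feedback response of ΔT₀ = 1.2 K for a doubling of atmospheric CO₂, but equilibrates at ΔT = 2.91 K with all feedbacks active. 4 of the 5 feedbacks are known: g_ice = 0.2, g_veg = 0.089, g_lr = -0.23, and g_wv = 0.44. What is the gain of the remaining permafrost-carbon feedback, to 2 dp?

Amplification A = ΔT/ΔT₀ = 2.91/1.2 = 2.425.
Total gain g = 1 − 1/A = 1 − 1/2.425 = 0.5876.
Known gains sum to 0.2 + 0.089 − 0.23 + 0.44 = 0.499.
g_pf = 0.5876 − 0.499 = 0.09.

0.09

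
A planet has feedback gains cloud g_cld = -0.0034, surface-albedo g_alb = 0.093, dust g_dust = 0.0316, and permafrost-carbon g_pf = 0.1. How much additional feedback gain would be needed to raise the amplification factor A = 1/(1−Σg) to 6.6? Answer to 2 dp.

0.63

Current total gain = 0.2212.
Target gain for A = 6.6: g* = 1 − 1/6.6 = 0.8485.
Additional gain needed = 0.8485 − 0.2212 = 0.63.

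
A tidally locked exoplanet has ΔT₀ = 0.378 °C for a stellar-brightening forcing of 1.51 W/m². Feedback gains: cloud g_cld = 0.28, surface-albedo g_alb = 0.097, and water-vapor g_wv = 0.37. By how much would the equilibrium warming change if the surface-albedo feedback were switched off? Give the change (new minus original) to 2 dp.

-0.41 °C

Original: g = 0.747, ΔT = 0.378/(1−0.747) = 1.4941 °C.
Without surface-albedo: g' = 0.65, ΔT' = 0.378/(1−0.65) = 1.0800 °C.
Change = 1.0800 − 1.4941 = -0.41 °C.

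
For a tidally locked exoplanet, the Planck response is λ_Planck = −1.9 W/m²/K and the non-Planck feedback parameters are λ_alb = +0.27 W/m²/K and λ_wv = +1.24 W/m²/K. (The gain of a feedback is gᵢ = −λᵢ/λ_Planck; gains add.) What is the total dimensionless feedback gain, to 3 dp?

0.795

Convert to gains: g_alb = 0.27/1.9 = 0.1421; g_wv = 1.24/1.9 = 0.6526.
Total gain g = 0.7947.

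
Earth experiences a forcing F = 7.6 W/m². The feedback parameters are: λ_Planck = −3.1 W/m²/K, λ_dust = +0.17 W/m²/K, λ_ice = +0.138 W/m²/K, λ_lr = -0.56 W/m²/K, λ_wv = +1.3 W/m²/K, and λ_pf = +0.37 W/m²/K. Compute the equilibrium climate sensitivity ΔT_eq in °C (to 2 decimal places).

4.52 °C

Net feedback parameter λ = (−3.1) + (+0.17) + (+0.138) + (-0.56) + (+1.3) + (+0.37) = -1.682 W/m²/K.
ΔT = −F/λ = −7.6/(-1.682) = 4.52 °C.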